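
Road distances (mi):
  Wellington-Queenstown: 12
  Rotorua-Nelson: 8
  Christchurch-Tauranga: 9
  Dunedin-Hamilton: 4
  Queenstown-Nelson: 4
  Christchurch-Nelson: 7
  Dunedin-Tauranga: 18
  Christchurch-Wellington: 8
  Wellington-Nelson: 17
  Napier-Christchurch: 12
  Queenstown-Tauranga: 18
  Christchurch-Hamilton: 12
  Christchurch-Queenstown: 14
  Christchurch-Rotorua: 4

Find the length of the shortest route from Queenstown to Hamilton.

A few of the Queenstown→Hamilton routes:
Queenstown - Christchurch - Hamilton: 14 + 12 = 26
Queenstown - Nelson - Christchurch - Hamilton: 4 + 7 + 12 = 23
Queenstown - Tauranga - Christchurch - Hamilton: 18 + 9 + 12 = 39
Queenstown - Nelson - Rotorua - Christchurch - Hamilton: 4 + 8 + 4 + 12 = 28
Queenstown - Wellington - Christchurch - Hamilton: 12 + 8 + 12 = 32
Queenstown - Tauranga - Dunedin - Hamilton: 18 + 18 + 4 = 40
Shortest: 23 mi.

23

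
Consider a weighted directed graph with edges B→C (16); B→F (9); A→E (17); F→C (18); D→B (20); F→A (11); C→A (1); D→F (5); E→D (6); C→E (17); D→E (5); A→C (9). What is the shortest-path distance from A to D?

Paths from A to D:
A-C-E-D: 9 + 17 + 6 = 32
A-E-D: 17 + 6 = 23
Shortest: 23.

23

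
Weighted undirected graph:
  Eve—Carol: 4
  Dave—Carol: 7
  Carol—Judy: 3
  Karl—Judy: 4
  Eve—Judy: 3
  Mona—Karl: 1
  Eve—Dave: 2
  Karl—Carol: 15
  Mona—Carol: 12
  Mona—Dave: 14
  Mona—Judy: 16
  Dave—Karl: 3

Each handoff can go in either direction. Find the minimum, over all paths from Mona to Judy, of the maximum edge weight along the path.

Some routes from Mona to Judy:
Mona→Karl→Dave→Carol→Eve→Judy: max(1, 3, 7, 4, 3) = 7
Mona→Karl→Dave→Eve→Judy: max(1, 3, 2, 3) = 3
Mona→Karl→Dave→Carol→Judy: max(1, 3, 7, 3) = 7
Mona→Karl→Judy: max(1, 4) = 4
Mona→Carol→Eve→Judy: max(12, 4, 3) = 12
Mona→Karl→Dave→Eve→Carol→Judy: max(1, 3, 2, 4, 3) = 4
Smallest bottleneck: 3.

3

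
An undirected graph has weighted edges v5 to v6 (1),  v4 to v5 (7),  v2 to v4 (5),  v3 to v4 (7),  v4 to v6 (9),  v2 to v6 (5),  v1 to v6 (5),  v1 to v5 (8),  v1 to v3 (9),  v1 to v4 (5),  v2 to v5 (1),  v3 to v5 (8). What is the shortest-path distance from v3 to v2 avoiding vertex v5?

Some routes from v3 to v2 avoiding v5:
v3 - v1 - v6 - v2: 9 + 5 + 5 = 19
v3 - v4 - v1 - v6 - v2: 7 + 5 + 5 + 5 = 22
v3 - v4 - v2: 7 + 5 = 12
v3 - v1 - v4 - v2: 9 + 5 + 5 = 19
v3 - v4 - v6 - v2: 7 + 9 + 5 = 21
The minimum is 12.

12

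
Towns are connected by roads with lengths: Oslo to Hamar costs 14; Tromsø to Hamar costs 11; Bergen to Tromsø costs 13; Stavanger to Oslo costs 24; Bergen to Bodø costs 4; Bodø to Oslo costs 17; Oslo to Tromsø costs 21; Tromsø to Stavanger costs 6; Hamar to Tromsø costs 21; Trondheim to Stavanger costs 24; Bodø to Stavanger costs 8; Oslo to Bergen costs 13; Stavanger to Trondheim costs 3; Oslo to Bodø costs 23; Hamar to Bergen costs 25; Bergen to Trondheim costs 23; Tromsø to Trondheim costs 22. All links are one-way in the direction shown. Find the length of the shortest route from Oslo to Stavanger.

25

Some routes from Oslo to Stavanger:
Oslo-Tromsø-Stavanger: 21 + 6 = 27
Oslo-Bergen-Tromsø-Stavanger: 13 + 13 + 6 = 32
Oslo-Bodø-Stavanger: 23 + 8 = 31
Oslo-Bergen-Bodø-Stavanger: 13 + 4 + 8 = 25
Best route has total 25.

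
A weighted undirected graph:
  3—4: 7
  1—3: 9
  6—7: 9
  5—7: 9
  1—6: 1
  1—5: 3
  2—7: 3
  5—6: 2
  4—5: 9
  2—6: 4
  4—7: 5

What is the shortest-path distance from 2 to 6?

A few of the 2→6 routes:
2 -> 7 -> 4 -> 5 -> 1 -> 6: 3 + 5 + 9 + 3 + 1 = 21
2 -> 7 -> 5 -> 6: 3 + 9 + 2 = 14
2 -> 7 -> 5 -> 1 -> 6: 3 + 9 + 3 + 1 = 16
2 -> 7 -> 4 -> 5 -> 6: 3 + 5 + 9 + 2 = 19
2 -> 7 -> 6: 3 + 9 = 12
2 -> 6: 4
The minimum is 4.

4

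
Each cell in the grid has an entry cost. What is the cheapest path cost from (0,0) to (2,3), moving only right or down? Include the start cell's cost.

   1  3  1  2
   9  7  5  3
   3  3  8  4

Best path: r0c0 r0c1 r0c2 r0c3 r1c3 r2c3
Cost: 1 + 3 + 1 + 2 + 3 + 4 = 14

14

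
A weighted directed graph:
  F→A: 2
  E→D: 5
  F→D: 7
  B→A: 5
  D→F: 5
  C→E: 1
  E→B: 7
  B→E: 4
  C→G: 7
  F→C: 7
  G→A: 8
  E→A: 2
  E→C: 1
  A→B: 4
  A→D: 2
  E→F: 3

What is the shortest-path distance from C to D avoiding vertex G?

Paths from C to D avoiding G:
C -> E -> F -> A -> D: 1 + 3 + 2 + 2 = 8
C -> E -> A -> D: 1 + 2 + 2 = 5
C -> E -> F -> D: 1 + 3 + 7 = 11
C -> E -> B -> A -> D: 1 + 7 + 5 + 2 = 15
C -> E -> D: 1 + 5 = 6
Best route has total 5.

5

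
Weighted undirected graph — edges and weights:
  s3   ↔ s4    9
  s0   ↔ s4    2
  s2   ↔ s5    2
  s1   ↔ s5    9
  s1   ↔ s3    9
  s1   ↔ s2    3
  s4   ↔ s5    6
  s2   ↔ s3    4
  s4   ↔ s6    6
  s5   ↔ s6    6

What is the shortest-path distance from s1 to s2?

Some routes from s1 to s2:
s1 → s2: 3
s1 → s3 → s4 → s5 → s2: 9 + 9 + 6 + 2 = 26
s1 → s3 → s2: 9 + 4 = 13
s1 → s5 → s2: 9 + 2 = 11
The minimum is 3.

3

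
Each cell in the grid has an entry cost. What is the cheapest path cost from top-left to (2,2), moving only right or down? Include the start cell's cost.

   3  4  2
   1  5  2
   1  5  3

Best path: (0,0) (1,0) (2,0) (2,1) (2,2)
Cost: 3 + 1 + 1 + 5 + 3 = 13
(Top row then right column would cost 14.)

13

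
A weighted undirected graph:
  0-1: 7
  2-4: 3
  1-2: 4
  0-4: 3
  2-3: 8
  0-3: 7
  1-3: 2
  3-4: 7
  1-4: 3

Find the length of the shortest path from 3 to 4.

5

Some routes from 3 to 4:
3-1-2-4: 2 + 4 + 3 = 9
3-1-4: 2 + 3 = 5
3-4: 7
The minimum is 5.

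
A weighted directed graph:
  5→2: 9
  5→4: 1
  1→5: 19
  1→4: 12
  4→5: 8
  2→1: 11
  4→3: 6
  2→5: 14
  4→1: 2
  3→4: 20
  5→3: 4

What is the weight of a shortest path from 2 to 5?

14

Routes from 2 to 5:
2 - 1 - 4 - 5: 11 + 12 + 8 = 31
2 - 5: 14
2 - 1 - 5: 11 + 19 = 30
The minimum is 14.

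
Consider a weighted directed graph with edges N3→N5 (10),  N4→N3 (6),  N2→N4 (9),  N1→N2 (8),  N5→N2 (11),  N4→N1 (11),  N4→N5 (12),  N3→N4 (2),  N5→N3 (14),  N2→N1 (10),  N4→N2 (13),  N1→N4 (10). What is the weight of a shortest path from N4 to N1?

Routes from N4 to N1:
N4→N5→N2→N1: 12 + 11 + 10 = 33
N4→N2→N1: 13 + 10 = 23
N4→N1: 11
N4→N3→N5→N2→N1: 6 + 10 + 11 + 10 = 37
The minimum is 11.

11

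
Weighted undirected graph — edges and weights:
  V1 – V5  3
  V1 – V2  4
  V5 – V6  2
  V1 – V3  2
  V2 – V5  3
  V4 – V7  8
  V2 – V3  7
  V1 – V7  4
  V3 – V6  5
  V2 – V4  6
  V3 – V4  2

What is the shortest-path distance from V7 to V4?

8

Checking several routes:
V7 -> V1 -> V3 -> V4: 4 + 2 + 2 = 8
V7 -> V1 -> V2 -> V4: 4 + 4 + 6 = 14
V7 -> V1 -> V5 -> V2 -> V4: 4 + 3 + 3 + 6 = 16
V7 -> V4: 8
Shortest: 8.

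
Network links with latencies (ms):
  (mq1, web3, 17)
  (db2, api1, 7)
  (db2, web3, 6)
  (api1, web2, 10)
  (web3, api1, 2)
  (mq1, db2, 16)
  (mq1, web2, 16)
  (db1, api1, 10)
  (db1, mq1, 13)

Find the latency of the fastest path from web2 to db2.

A few of the web2→db2 routes:
web2 -> mq1 -> db2: 16 + 16 = 32
web2 -> api1 -> web3 -> mq1 -> db2: 10 + 2 + 17 + 16 = 45
web2 -> api1 -> db2: 10 + 7 = 17
web2 -> mq1 -> web3 -> db2: 16 + 17 + 6 = 39
web2 -> api1 -> web3 -> db2: 10 + 2 + 6 = 18
web2 -> mq1 -> web3 -> api1 -> db2: 16 + 17 + 2 + 7 = 42
Shortest: 17 ms.

17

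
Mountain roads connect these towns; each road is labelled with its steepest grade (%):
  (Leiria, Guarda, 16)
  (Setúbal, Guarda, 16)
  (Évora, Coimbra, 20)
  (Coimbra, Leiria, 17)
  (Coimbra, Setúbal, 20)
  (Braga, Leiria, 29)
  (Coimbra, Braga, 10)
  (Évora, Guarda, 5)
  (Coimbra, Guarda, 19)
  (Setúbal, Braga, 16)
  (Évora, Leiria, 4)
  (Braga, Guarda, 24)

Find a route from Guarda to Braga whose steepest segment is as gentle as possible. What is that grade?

A few of the Guarda→Braga routes:
Guarda → Évora → Leiria → Coimbra → Braga: max(5, 4, 17, 10) = 17
Guarda → Setúbal → Braga: max(16, 16) = 16
Guarda → Leiria → Coimbra → Braga: max(16, 17, 10) = 17
Best route has worst link 16%.

16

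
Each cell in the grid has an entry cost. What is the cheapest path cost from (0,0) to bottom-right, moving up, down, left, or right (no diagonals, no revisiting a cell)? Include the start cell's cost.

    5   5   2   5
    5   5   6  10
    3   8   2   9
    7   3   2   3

25

One optimal route is (0,0) -> (0,1) -> (0,2) -> (1,2) -> (2,2) -> (3,2) -> (3,3).
Its cost is 5 + 5 + 2 + 6 + 2 + 2 + 3 = 25.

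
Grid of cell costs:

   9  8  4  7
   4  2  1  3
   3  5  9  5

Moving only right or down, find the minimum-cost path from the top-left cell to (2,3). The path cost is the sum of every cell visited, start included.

24

Cheapest: (0,0) -> (1,0) -> (1,1) -> (1,2) -> (1,3) -> (2,3)
  9 + 4 + 2 + 1 + 3 + 5 = 24
For comparison, the top-then-right route costs 36.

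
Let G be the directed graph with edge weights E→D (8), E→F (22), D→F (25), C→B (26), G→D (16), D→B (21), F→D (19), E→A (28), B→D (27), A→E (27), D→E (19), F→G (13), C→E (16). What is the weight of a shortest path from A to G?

Candidate routes:
A → E → F → G: 27 + 22 + 13 = 62
A → E → D → F → G: 27 + 8 + 25 + 13 = 73
Shortest: 62.

62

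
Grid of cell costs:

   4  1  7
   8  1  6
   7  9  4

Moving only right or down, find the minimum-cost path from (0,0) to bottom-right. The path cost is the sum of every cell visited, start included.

16

Path (0,0) → (0,1) → (1,1) → (1,2) → (2,2): 4 + 1 + 1 + 6 + 4 = 16.
For comparison, the top-then-right route costs 22.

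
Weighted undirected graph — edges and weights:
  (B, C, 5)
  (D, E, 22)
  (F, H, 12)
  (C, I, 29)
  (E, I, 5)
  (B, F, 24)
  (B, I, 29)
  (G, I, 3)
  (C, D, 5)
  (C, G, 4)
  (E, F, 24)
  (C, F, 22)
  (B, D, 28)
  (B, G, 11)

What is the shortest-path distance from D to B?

10

A few of the D→B routes:
D→E→I→G→C→B: 22 + 5 + 3 + 4 + 5 = 39
D→C→G→I→B: 5 + 4 + 3 + 29 = 41
D→E→I→G→B: 22 + 5 + 3 + 11 = 41
D→C→G→B: 5 + 4 + 11 = 20
D→C→B: 5 + 5 = 10
D→B: 28
Best route has total 10.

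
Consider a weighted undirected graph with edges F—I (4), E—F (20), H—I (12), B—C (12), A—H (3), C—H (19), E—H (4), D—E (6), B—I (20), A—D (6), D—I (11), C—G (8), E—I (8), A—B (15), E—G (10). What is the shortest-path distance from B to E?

22

Comparing a few candidate routes:
B → A → H → E: 15 + 3 + 4 = 22
B → A → D → E: 15 + 6 + 6 = 27
B → I → E: 20 + 8 = 28
Shortest: 22.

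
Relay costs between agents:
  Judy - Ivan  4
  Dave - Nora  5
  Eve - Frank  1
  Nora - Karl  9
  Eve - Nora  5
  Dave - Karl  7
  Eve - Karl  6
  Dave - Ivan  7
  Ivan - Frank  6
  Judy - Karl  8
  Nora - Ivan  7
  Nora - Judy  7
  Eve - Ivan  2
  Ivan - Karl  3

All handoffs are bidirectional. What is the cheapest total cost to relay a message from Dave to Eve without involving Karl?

9

Some routes from Dave to Eve avoiding Karl:
Dave - Ivan - Frank - Eve: 7 + 6 + 1 = 14
Dave - Nora - Eve: 5 + 5 = 10
Dave - Nora - Ivan - Eve: 5 + 7 + 2 = 14
Dave - Ivan - Eve: 7 + 2 = 9
Best route has total 9.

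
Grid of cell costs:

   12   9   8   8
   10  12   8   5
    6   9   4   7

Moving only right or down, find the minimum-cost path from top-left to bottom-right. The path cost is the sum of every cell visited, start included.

Best path: r0c0 r0c1 r0c2 r1c2 r2c2 r2c3
Cost: 12 + 9 + 8 + 8 + 4 + 7 = 48

48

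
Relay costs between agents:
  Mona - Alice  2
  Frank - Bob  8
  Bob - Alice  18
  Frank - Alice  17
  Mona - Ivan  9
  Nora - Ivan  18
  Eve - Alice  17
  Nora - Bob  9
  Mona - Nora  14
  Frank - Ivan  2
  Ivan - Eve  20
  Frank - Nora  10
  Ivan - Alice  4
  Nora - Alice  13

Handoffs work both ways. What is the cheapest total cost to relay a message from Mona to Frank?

8

Checking several routes:
Mona→Alice→Nora→Frank: 2 + 13 + 10 = 25
Mona→Alice→Ivan→Frank: 2 + 4 + 2 = 8
Mona→Nora→Frank: 14 + 10 = 24
Mona→Alice→Frank: 2 + 17 = 19
Mona→Alice→Bob→Frank: 2 + 18 + 8 = 28
Mona→Ivan→Frank: 9 + 2 = 11
Best route has total 8.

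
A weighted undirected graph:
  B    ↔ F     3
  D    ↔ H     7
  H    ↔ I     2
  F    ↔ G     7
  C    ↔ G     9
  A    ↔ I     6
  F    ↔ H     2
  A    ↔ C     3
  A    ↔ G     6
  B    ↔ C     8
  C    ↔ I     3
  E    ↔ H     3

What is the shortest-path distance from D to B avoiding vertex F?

20

Candidate routes:
D -> H -> I -> A -> G -> C -> B: 7 + 2 + 6 + 6 + 9 + 8 = 38
D -> H -> I -> C -> B: 7 + 2 + 3 + 8 = 20
D -> H -> I -> A -> C -> B: 7 + 2 + 6 + 3 + 8 = 26
Shortest: 20.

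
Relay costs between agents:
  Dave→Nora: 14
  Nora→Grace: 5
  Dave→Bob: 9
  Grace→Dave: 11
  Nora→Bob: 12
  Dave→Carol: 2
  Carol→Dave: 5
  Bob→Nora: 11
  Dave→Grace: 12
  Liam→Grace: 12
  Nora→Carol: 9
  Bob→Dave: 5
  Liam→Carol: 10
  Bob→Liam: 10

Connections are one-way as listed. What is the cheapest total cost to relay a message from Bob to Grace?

16

Some routes from Bob to Grace:
Bob → Dave → Nora → Grace: 5 + 14 + 5 = 24
Bob → Dave → Grace: 5 + 12 = 17
Bob → Liam → Grace: 10 + 12 = 22
Bob → Nora → Grace: 11 + 5 = 16
The minimum is 16.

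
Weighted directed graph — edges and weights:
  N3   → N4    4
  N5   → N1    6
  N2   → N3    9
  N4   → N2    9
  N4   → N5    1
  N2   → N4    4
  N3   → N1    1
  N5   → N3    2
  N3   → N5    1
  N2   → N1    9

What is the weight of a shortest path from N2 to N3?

Routes from N2 to N3:
N2-N4-N5-N3: 4 + 1 + 2 = 7
N2-N3: 9
The minimum is 7.

7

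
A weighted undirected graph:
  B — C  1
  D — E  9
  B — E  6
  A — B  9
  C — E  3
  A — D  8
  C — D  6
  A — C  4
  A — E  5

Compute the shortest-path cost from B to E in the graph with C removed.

Routes from B to E avoiding C:
B→E: 6
B→A→E: 9 + 5 = 14
B→A→D→E: 9 + 8 + 9 = 26
Best route has total 6.

6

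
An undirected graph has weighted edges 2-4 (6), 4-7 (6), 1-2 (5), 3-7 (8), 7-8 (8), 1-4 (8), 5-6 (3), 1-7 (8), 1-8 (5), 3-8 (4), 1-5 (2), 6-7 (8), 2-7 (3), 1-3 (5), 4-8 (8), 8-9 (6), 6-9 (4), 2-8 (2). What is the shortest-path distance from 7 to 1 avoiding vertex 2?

Checking several routes:
7→8→1: 8 + 5 = 13
7→4→1: 6 + 8 = 14
7→6→5→1: 8 + 3 + 2 = 13
7→1: 8
7→8→3→1: 8 + 4 + 5 = 17
7→3→1: 8 + 5 = 13
Best route has total 8.

8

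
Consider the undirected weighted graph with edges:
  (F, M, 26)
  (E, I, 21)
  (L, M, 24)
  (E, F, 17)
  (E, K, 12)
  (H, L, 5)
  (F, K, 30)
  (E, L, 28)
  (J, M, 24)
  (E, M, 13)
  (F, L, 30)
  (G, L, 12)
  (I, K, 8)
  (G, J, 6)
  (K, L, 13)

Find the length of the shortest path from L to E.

25

A few of the L→E routes:
L → K → I → E: 13 + 8 + 21 = 42
L → K → E: 13 + 12 = 25
L → M → E: 24 + 13 = 37
L → E: 28
The minimum is 25.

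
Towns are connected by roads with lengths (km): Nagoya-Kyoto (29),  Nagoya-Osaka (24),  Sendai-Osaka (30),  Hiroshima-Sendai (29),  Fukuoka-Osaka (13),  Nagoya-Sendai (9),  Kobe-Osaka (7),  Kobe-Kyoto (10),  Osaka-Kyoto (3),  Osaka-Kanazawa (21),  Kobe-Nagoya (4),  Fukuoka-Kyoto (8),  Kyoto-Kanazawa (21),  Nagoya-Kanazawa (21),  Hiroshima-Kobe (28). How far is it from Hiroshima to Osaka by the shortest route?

Some routes from Hiroshima to Osaka:
Hiroshima → Kobe → Osaka: 28 + 7 = 35
Hiroshima → Sendai → Nagoya → Kobe → Osaka: 29 + 9 + 4 + 7 = 49
Hiroshima → Kobe → Kyoto → Osaka: 28 + 10 + 3 = 41
Hiroshima → Kobe → Nagoya → Osaka: 28 + 4 + 24 = 56
Hiroshima → Sendai → Nagoya → Kobe → Kyoto → Osaka: 29 + 9 + 4 + 10 + 3 = 55
Best route has total 35 km.

35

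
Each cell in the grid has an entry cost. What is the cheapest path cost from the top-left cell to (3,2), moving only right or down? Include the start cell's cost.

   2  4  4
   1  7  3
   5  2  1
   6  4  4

15

Best path: (0,0)→(1,0)→(2,0)→(2,1)→(2,2)→(3,2)
Cost: 2 + 1 + 5 + 2 + 1 + 4 = 15
(Top row then right column would cost 18.)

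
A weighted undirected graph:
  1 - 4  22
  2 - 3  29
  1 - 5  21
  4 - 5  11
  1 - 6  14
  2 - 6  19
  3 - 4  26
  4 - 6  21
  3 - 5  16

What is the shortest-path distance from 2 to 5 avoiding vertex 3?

A few of the 2→5 routes:
2 -> 6 -> 1 -> 5: 19 + 14 + 21 = 54
2 -> 6 -> 1 -> 4 -> 5: 19 + 14 + 22 + 11 = 66
2 -> 6 -> 4 -> 5: 19 + 21 + 11 = 51
The minimum is 51.

51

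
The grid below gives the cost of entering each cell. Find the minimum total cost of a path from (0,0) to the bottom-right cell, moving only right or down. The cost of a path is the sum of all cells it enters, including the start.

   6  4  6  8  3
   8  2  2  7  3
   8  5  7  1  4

Best path: (0,0) → (0,1) → (1,1) → (1,2) → (1,3) → (2,3) → (2,4)
Cost: 6 + 4 + 2 + 2 + 7 + 1 + 4 = 26
(Top row then right column would cost 34.)

26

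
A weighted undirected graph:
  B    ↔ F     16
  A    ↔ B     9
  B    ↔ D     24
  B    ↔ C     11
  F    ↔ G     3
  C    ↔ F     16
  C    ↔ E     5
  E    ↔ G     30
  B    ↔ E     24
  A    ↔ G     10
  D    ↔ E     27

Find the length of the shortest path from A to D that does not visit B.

61

Paths from A to D avoiding B:
A - G - E - D: 10 + 30 + 27 = 67
A - G - F - C - E - D: 10 + 3 + 16 + 5 + 27 = 61
The minimum is 61.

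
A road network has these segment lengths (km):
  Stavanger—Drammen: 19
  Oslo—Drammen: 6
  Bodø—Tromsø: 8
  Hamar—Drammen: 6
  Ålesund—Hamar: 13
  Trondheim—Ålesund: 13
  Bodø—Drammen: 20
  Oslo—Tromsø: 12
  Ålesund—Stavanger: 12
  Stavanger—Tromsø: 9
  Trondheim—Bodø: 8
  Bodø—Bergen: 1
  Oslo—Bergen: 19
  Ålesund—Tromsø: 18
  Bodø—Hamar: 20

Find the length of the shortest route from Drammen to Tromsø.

Some routes from Drammen to Tromsø:
Drammen → Hamar → Ålesund → Tromsø: 6 + 13 + 18 = 37
Drammen → Oslo → Tromsø: 6 + 12 = 18
Drammen → Oslo → Bergen → Bodø → Tromsø: 6 + 19 + 1 + 8 = 34
Drammen → Stavanger → Tromsø: 19 + 9 = 28
Drammen → Hamar → Bodø → Tromsø: 6 + 20 + 8 = 34
Drammen → Bodø → Tromsø: 20 + 8 = 28
The minimum is 18 km.

18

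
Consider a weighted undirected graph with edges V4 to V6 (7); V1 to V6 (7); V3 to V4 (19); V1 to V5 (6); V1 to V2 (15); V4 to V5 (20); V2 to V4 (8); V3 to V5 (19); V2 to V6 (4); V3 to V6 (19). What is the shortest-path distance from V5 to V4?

Checking several routes:
V5 -> V1 -> V2 -> V4: 6 + 15 + 8 = 29
V5 -> V1 -> V6 -> V2 -> V4: 6 + 7 + 4 + 8 = 25
V5 -> V4: 20
V5 -> V1 -> V2 -> V6 -> V4: 6 + 15 + 4 + 7 = 32
V5 -> V1 -> V6 -> V4: 6 + 7 + 7 = 20
Shortest: 20.

20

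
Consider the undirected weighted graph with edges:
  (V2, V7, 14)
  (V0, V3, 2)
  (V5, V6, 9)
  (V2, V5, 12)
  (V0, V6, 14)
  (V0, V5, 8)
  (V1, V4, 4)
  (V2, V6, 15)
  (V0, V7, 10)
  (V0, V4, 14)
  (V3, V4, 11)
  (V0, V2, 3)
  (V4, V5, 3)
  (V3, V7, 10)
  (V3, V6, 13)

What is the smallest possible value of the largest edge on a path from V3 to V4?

A few of the V3→V4 routes:
V3 → V7 → V0 → V2 → V5 → V4: max(10, 10, 3, 12, 3) = 12
V3 → V0 → V5 → V4: max(2, 8, 3) = 8
V3 → V7 → V0 → V5 → V4: max(10, 10, 8, 3) = 10
V3 → V4: max(11) = 11
The minimum achievable maximum is 8.

8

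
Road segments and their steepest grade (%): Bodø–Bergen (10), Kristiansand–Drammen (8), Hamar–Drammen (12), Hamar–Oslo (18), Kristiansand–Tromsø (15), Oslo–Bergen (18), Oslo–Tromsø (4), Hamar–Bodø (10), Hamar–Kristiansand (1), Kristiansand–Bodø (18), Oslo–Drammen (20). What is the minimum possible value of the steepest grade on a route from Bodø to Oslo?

A few of the Bodø→Oslo routes:
Bodø -> Hamar -> Drammen -> Kristiansand -> Tromsø -> Oslo: max(10, 12, 8, 15, 4) = 15
Bodø -> Hamar -> Oslo: max(10, 18) = 18
Bodø -> Kristiansand -> Drammen -> Hamar -> Oslo: max(18, 8, 12, 18) = 18
Bodø -> Kristiansand -> Hamar -> Oslo: max(18, 1, 18) = 18
Bodø -> Kristiansand -> Tromsø -> Oslo: max(18, 15, 4) = 18
Bodø -> Hamar -> Kristiansand -> Tromsø -> Oslo: max(10, 1, 15, 4) = 15
Smallest bottleneck: 15%.

15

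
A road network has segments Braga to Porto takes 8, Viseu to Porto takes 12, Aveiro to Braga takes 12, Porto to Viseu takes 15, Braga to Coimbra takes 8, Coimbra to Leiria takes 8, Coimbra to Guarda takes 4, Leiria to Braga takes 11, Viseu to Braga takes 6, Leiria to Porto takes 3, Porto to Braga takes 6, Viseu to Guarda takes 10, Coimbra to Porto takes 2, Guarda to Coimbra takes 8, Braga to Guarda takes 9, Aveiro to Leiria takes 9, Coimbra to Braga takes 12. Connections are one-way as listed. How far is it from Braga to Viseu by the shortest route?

Some routes from Braga to Viseu:
Braga→Guarda→Coimbra→Porto→Viseu: 9 + 8 + 2 + 15 = 34
Braga→Porto→Viseu: 8 + 15 = 23
Braga→Coimbra→Porto→Viseu: 8 + 2 + 15 = 25
Best route has total 23.

23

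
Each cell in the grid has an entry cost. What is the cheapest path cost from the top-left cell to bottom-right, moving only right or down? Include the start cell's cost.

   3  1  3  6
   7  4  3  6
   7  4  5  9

Cheapest: [0,0] → [0,1] → [0,2] → [1,2] → [2,2] → [2,3]
  3 + 1 + 3 + 3 + 5 + 9 = 24
For comparison, the top-then-right route costs 28.

24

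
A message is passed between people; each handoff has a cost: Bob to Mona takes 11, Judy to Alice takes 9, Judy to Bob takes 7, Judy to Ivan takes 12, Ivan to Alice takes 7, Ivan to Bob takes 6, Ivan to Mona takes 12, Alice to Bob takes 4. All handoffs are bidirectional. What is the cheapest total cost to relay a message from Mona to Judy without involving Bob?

Routes from Mona to Judy avoiding Bob:
Mona - Ivan - Judy: 12 + 12 = 24
Mona - Ivan - Alice - Judy: 12 + 7 + 9 = 28
Best route has total 24.

24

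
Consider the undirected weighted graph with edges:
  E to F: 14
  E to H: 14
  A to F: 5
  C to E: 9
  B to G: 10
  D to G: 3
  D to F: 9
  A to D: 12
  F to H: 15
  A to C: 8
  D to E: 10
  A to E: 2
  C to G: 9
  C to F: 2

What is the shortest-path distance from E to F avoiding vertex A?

Some routes from E to F avoiding A:
E-D-F: 10 + 9 = 19
E-C-F: 9 + 2 = 11
E-F: 14
E-D-G-C-F: 10 + 3 + 9 + 2 = 24
Shortest: 11.

11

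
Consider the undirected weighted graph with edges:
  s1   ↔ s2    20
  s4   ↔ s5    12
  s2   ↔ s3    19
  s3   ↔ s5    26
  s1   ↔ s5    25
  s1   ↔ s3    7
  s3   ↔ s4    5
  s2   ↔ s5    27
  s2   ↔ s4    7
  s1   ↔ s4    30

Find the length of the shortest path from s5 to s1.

Comparing a few candidate routes:
s5 → s4 → s3 → s1: 12 + 5 + 7 = 24
s5 → s4 → s1: 12 + 30 = 42
s5 → s3 → s1: 26 + 7 = 33
s5 → s1: 25
s5 → s4 → s2 → s3 → s1: 12 + 7 + 19 + 7 = 45
s5 → s4 → s2 → s1: 12 + 7 + 20 = 39
The minimum is 24.

24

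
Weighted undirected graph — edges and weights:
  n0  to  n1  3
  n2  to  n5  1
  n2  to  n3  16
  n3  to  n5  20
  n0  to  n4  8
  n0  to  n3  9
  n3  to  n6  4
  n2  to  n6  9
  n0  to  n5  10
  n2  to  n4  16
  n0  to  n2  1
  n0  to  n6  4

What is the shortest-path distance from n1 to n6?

Some routes from n1 to n6:
n1 → n0 → n2 → n6: 3 + 1 + 9 = 13
n1 → n0 → n6: 3 + 4 = 7
n1 → n0 → n5 → n2 → n6: 3 + 10 + 1 + 9 = 23
n1 → n0 → n3 → n6: 3 + 9 + 4 = 16
The minimum is 7.

7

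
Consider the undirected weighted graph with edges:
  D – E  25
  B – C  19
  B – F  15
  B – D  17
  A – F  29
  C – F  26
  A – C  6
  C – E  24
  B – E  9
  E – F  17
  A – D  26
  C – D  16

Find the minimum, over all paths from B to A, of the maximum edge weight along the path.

17

Some routes from B to A:
B→E→C→A: max(9, 24, 6) = 24
B→C→A: max(19, 6) = 19
B→D→C→A: max(17, 16, 6) = 17
Best route has worst link 17.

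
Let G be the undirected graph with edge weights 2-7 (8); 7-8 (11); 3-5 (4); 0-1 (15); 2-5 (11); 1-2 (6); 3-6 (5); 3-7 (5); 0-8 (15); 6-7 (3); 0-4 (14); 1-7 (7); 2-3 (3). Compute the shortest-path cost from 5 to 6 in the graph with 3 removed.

22

Routes from 5 to 6 avoiding 3:
5-2-1-7-6: 11 + 6 + 7 + 3 = 27
5-2-1-0-8-7-6: 11 + 6 + 15 + 15 + 11 + 3 = 61
5-2-7-6: 11 + 8 + 3 = 22
Best route has total 22.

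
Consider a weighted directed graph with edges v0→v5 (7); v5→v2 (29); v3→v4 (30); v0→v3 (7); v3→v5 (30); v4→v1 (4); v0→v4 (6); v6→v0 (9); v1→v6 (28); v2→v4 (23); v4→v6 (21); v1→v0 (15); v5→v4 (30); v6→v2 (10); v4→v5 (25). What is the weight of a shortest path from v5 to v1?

34

Routes from v5 to v1:
v5 - v4 - v1: 30 + 4 = 34
v5 - v2 - v4 - v1: 29 + 23 + 4 = 56
Best route has total 34.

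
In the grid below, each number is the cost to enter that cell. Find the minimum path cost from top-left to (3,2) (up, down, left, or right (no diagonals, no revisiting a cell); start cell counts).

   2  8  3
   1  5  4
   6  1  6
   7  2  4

Take (0,0) → (1,0) → (1,1) → (2,1) → (3,1) → (3,2) for a total of 2 + 1 + 5 + 1 + 2 + 4 = 15.

15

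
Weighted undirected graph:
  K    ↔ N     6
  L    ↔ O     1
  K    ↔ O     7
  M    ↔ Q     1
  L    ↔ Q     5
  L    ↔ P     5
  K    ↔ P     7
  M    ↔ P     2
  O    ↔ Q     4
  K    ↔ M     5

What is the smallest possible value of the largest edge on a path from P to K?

5

A few of the P→K routes:
P -> M -> K: max(2, 5) = 5
P -> L -> O -> Q -> M -> K: max(5, 1, 4, 1, 5) = 5
P -> L -> Q -> M -> K: max(5, 5, 1, 5) = 5
Best route has worst link 5.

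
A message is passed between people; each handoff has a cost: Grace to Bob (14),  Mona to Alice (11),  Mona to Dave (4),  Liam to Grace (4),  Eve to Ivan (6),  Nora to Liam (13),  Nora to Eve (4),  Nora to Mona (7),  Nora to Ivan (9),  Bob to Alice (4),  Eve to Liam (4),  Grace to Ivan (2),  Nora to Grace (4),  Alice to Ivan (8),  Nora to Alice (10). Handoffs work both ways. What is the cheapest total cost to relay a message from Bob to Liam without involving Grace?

22

Checking several routes:
Bob→Alice→Nora→Liam: 4 + 10 + 13 = 27
Bob→Alice→Ivan→Eve→Liam: 4 + 8 + 6 + 4 = 22
Bob→Alice→Nora→Ivan→Eve→Liam: 4 + 10 + 9 + 6 + 4 = 33
Bob→Alice→Nora→Eve→Liam: 4 + 10 + 4 + 4 = 22
Bob→Alice→Ivan→Nora→Eve→Liam: 4 + 8 + 9 + 4 + 4 = 29
Bob→Alice→Mona→Nora→Eve→Liam: 4 + 11 + 7 + 4 + 4 = 30
Best route has total 22.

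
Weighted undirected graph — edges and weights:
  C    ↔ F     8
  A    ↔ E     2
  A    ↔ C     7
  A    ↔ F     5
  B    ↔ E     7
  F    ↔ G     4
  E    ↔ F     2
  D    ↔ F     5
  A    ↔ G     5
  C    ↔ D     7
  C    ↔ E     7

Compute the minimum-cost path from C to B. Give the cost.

A few of the C→B routes:
C - E - B: 7 + 7 = 14
C - F - E - B: 8 + 2 + 7 = 17
C - A - E - B: 7 + 2 + 7 = 16
The minimum is 14.

14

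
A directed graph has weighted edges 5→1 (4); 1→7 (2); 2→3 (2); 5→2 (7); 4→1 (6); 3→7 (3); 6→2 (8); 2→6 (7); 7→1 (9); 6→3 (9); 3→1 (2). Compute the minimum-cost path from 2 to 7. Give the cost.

Paths from 2 to 7:
2→3→7: 2 + 3 = 5
2→6→3→1→7: 7 + 9 + 2 + 2 = 20
2→6→3→7: 7 + 9 + 3 = 19
2→3→1→7: 2 + 2 + 2 = 6
The minimum is 5.

5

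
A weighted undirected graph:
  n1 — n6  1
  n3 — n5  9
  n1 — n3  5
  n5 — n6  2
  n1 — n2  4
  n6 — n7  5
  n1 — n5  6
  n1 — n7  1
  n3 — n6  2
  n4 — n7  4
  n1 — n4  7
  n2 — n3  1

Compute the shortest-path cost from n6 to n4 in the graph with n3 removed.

6

A few of the n6→n4 routes:
n6 → n1 → n4: 1 + 7 = 8
n6 → n7 → n4: 5 + 4 = 9
n6 → n5 → n1 → n7 → n4: 2 + 6 + 1 + 4 = 13
n6 → n1 → n7 → n4: 1 + 1 + 4 = 6
Shortest: 6.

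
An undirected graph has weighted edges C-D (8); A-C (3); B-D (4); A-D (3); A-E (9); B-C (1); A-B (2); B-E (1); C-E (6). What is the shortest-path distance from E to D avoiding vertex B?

12

Candidate routes:
E -> A -> C -> D: 9 + 3 + 8 = 20
E -> A -> D: 9 + 3 = 12
E -> C -> D: 6 + 8 = 14
E -> C -> A -> D: 6 + 3 + 3 = 12
Shortest: 12.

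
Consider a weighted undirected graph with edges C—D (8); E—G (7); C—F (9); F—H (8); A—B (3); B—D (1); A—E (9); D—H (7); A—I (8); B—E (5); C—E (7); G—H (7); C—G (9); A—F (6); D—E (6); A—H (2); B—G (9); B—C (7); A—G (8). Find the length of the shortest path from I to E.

Checking several routes:
I → A → B → D → E: 8 + 3 + 1 + 6 = 18
I → A → H → D → B → E: 8 + 2 + 7 + 1 + 5 = 23
I → A → B → E: 8 + 3 + 5 = 16
I → A → E: 8 + 9 = 17
I → A → G → E: 8 + 8 + 7 = 23
Best route has total 16.

16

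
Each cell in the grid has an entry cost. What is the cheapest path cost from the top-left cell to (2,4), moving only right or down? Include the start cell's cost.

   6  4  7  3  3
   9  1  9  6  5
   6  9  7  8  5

One optimal route is [0,0] [0,1] [0,2] [0,3] [0,4] [1,4] [2,4].
Its cost is 6 + 4 + 7 + 3 + 3 + 5 + 5 = 33.

33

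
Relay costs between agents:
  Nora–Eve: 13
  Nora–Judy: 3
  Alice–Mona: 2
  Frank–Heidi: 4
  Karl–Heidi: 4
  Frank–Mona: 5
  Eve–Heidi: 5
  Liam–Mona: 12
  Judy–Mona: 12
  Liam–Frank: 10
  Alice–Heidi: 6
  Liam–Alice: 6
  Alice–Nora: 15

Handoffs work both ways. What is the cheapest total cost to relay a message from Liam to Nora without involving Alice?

27

Routes from Liam to Nora avoiding Alice:
Liam → Frank → Mona → Judy → Nora: 10 + 5 + 12 + 3 = 30
Liam → Mona → Judy → Nora: 12 + 12 + 3 = 27
Liam → Frank → Heidi → Eve → Nora: 10 + 4 + 5 + 13 = 32
Liam → Mona → Frank → Heidi → Eve → Nora: 12 + 5 + 4 + 5 + 13 = 39
Shortest: 27.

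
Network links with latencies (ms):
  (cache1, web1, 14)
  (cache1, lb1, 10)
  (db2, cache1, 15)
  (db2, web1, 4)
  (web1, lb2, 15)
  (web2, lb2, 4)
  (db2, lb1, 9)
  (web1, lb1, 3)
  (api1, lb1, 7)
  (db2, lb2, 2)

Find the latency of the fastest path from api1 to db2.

Some routes from api1 to db2:
api1 → lb1 → web1 → db2: 7 + 3 + 4 = 14
api1 → lb1 → cache1 → web1 → db2: 7 + 10 + 14 + 4 = 35
api1 → lb1 → cache1 → db2: 7 + 10 + 15 = 32
api1 → lb1 → web1 → cache1 → db2: 7 + 3 + 14 + 15 = 39
api1 → lb1 → db2: 7 + 9 = 16
api1 → lb1 → web1 → lb2 → db2: 7 + 3 + 15 + 2 = 27
The minimum is 14 ms.

14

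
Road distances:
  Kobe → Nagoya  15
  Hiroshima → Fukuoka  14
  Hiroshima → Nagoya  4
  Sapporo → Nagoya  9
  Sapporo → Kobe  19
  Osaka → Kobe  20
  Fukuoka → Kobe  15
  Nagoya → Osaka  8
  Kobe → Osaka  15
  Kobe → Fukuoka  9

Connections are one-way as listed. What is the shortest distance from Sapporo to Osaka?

Routes from Sapporo to Osaka:
Sapporo-Nagoya-Osaka: 9 + 8 = 17
Sapporo-Kobe-Nagoya-Osaka: 19 + 15 + 8 = 42
Sapporo-Kobe-Osaka: 19 + 15 = 34
Shortest: 17.

17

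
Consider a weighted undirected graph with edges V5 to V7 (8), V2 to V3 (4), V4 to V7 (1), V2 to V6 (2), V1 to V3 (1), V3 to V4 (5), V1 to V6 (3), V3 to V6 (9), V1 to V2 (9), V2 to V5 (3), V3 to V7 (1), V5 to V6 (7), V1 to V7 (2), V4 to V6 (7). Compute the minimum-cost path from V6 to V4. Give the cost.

6

Checking several routes:
V6→V1→V7→V4: 3 + 2 + 1 = 6
V6→V1→V3→V4: 3 + 1 + 5 = 9
V6→V1→V3→V7→V4: 3 + 1 + 1 + 1 = 6
V6→V4: 7
V6→V2→V3→V7→V4: 2 + 4 + 1 + 1 = 8
Best route has total 6.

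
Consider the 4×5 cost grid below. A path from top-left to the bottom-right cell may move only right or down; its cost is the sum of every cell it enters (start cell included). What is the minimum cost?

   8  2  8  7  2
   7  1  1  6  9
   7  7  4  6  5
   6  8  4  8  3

Best path: (0,0) (0,1) (1,1) (1,2) (2,2) (2,3) (2,4) (3,4)
Cost: 8 + 2 + 1 + 1 + 4 + 6 + 5 + 3 = 30

30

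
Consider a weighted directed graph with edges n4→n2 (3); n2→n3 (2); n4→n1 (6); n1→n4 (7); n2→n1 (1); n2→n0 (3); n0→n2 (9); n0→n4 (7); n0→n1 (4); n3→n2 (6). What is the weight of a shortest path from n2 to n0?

3

Candidate routes:
n2 - n0: 3
Shortest: 3.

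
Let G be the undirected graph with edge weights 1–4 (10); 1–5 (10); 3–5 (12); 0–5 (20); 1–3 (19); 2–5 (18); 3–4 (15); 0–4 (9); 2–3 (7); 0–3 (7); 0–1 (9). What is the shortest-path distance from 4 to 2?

A few of the 4→2 routes:
4 → 1 → 0 → 3 → 2: 10 + 9 + 7 + 7 = 33
4 → 3 → 2: 15 + 7 = 22
4 → 0 → 3 → 2: 9 + 7 + 7 = 23
4 → 1 → 3 → 2: 10 + 19 + 7 = 36
The minimum is 22.

22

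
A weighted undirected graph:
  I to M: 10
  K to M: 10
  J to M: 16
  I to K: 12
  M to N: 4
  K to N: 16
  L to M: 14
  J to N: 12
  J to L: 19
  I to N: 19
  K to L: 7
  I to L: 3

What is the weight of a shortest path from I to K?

10

Some routes from I to K:
I-L-K: 3 + 7 = 10
I-M-K: 10 + 10 = 20
I-L-M-K: 3 + 14 + 10 = 27
I-M-L-K: 10 + 14 + 7 = 31
I-K: 12
I-M-N-K: 10 + 4 + 16 = 30
The minimum is 10.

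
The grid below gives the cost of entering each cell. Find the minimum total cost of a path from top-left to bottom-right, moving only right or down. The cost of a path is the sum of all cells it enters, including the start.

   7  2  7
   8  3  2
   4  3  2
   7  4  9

25

One optimal route is (0,0)→(0,1)→(1,1)→(1,2)→(2,2)→(3,2).
Its cost is 7 + 2 + 3 + 2 + 2 + 9 = 25.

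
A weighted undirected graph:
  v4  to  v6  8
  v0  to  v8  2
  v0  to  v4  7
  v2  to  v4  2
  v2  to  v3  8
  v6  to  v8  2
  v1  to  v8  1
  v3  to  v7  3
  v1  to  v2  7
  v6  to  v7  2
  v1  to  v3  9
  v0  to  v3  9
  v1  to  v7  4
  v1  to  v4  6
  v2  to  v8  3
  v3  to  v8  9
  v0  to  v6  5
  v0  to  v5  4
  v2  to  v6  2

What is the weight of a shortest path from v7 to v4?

6

Comparing a few candidate routes:
v7 → v6 → v4: 2 + 8 = 10
v7 → v1 → v8 → v2 → v4: 4 + 1 + 3 + 2 = 10
v7 → v6 → v8 → v2 → v4: 2 + 2 + 3 + 2 = 9
v7 → v6 → v2 → v4: 2 + 2 + 2 = 6
v7 → v1 → v4: 4 + 6 = 10
Shortest: 6.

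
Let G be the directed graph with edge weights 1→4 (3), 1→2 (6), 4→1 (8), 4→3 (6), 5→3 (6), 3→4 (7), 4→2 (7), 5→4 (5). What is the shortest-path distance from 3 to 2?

Paths from 3 to 2:
3 → 4 → 1 → 2: 7 + 8 + 6 = 21
3 → 4 → 2: 7 + 7 = 14
Best route has total 14.

14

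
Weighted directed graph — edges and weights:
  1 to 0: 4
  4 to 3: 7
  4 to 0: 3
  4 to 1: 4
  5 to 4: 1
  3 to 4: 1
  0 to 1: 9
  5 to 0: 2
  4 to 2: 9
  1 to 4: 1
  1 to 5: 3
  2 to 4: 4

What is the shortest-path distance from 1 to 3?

Paths from 1 to 3:
1 → 4 → 3: 1 + 7 = 8
1 → 5 → 4 → 3: 3 + 1 + 7 = 11
The minimum is 8.

8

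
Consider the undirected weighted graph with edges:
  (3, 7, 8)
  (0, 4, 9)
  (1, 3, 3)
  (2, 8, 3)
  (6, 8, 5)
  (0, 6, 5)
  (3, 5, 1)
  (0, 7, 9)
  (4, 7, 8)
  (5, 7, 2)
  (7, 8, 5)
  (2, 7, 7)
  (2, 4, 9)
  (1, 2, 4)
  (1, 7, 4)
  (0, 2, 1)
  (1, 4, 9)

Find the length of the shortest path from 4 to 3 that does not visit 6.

11

Comparing a few candidate routes:
4→7→1→3: 8 + 4 + 3 = 15
4→7→5→3: 8 + 2 + 1 = 11
4→7→3: 8 + 8 = 16
4→1→3: 9 + 3 = 12
Shortest: 11.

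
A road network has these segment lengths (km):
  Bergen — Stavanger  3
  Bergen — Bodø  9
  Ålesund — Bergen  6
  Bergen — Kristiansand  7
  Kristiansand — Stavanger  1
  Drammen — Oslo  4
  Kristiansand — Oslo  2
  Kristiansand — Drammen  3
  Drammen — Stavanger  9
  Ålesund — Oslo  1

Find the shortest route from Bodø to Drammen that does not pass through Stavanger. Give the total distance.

19

Routes from Bodø to Drammen avoiding Stavanger:
Bodø→Bergen→Kristiansand→Drammen: 9 + 7 + 3 = 19
Bodø→Bergen→Ålesund→Oslo→Drammen: 9 + 6 + 1 + 4 = 20
Bodø→Bergen→Kristiansand→Oslo→Drammen: 9 + 7 + 2 + 4 = 22
Bodø→Bergen→Ålesund→Oslo→Kristiansand→Drammen: 9 + 6 + 1 + 2 + 3 = 21
The minimum is 19 km.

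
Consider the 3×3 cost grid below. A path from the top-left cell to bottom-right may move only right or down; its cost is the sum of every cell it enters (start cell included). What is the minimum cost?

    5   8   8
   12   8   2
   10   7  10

One optimal route is r0c0 r0c1 r0c2 r1c2 r2c2.
Its cost is 5 + 8 + 8 + 2 + 10 = 33.

33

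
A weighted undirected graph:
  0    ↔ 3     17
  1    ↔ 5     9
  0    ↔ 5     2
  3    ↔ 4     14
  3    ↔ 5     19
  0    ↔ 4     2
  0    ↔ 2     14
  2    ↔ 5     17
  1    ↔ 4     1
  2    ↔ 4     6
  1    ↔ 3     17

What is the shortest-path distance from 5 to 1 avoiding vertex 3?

5

Some routes from 5 to 1 avoiding 3:
5→0→4→1: 2 + 2 + 1 = 5
5→1: 9
5→0→2→4→1: 2 + 14 + 6 + 1 = 23
Best route has total 5.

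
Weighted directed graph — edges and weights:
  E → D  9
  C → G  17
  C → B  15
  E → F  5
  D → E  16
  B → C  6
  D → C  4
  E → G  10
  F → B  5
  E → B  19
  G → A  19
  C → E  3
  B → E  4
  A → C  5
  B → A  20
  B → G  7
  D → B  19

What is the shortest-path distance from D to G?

Checking several routes:
D -> C -> E -> F -> B -> G: 4 + 3 + 5 + 5 + 7 = 24
D -> C -> E -> G: 4 + 3 + 10 = 17
D -> B -> G: 19 + 7 = 26
D -> C -> G: 4 + 17 = 21
The minimum is 17.

17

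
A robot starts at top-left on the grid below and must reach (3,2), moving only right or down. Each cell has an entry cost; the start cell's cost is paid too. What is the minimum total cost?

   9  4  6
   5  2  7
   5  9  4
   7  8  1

27

One optimal route is r0c0 -> r0c1 -> r1c1 -> r1c2 -> r2c2 -> r3c2.
Its cost is 9 + 4 + 2 + 7 + 4 + 1 = 27.
(Top row then right column would cost 31.)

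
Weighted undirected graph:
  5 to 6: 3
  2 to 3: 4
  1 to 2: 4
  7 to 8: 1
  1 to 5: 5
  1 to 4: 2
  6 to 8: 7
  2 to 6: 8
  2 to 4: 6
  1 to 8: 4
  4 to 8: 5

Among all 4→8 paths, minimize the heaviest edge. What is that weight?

4

A few of the 4→8 routes:
4-1-5-6-8: max(2, 5, 3, 7) = 7
4-1-8: max(2, 4) = 4
4-2-1-8: max(6, 4, 4) = 6
4-8: max(5) = 5
4-2-1-5-6-8: max(6, 4, 5, 3, 7) = 7
Smallest bottleneck: 4.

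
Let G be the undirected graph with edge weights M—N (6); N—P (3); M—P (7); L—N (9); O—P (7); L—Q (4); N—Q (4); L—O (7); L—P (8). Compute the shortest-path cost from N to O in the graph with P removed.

Paths from N to O avoiding P:
N - L - O: 9 + 7 = 16
N - Q - L - O: 4 + 4 + 7 = 15
Shortest: 15.

15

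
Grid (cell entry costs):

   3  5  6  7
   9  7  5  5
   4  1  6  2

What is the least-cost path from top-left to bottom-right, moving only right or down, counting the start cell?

24

Best path: r0c0 → r0c1 → r1c1 → r2c1 → r2c2 → r2c3
Cost: 3 + 5 + 7 + 1 + 6 + 2 = 24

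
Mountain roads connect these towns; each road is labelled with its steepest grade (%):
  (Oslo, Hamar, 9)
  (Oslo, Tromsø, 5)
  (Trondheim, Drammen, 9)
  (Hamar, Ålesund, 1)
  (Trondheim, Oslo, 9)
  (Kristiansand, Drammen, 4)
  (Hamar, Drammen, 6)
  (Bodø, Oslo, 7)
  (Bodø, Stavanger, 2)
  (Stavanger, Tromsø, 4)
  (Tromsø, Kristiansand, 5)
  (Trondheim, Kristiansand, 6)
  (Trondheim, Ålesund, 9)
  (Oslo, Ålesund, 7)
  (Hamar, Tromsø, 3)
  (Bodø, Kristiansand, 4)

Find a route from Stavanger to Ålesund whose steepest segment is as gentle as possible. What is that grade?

4

A few of the Stavanger→Ålesund routes:
Stavanger-Bodø-Kristiansand-Tromsø-Hamar-Ålesund: max(2, 4, 5, 3, 1) = 5
Stavanger-Bodø-Kristiansand-Drammen-Hamar-Ålesund: max(2, 4, 4, 6, 1) = 6
Stavanger-Tromsø-Hamar-Ålesund: max(4, 3, 1) = 4
Stavanger-Tromsø-Kristiansand-Drammen-Hamar-Ålesund: max(4, 5, 4, 6, 1) = 6
Best route has worst link 4%.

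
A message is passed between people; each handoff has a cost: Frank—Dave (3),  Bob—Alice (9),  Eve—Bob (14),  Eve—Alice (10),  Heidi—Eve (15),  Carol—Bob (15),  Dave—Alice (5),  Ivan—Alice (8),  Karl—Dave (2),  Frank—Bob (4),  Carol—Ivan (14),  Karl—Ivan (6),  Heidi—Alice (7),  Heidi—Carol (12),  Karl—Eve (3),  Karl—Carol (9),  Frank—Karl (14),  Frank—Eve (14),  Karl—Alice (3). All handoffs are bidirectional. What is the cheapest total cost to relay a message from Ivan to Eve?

9

A few of the Ivan→Eve routes:
Ivan→Karl→Eve: 6 + 3 = 9
Ivan→Alice→Karl→Eve: 8 + 3 + 3 = 14
Ivan→Karl→Alice→Eve: 6 + 3 + 10 = 19
Ivan→Alice→Eve: 8 + 10 = 18
Ivan→Alice→Dave→Karl→Eve: 8 + 5 + 2 + 3 = 18
The minimum is 9.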